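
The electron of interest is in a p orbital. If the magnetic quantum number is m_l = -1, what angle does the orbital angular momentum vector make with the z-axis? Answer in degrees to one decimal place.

θ ≈ 135.0°

The letter p corresponds to l = 1.
|L|² = l(l+1)ℏ² = 2ℏ², so |L| = √2 ℏ.
L_z = m_l ℏ = −1ℏ.
cos θ = L_z/|L| = -1/√2, so θ ≈ 135.0°.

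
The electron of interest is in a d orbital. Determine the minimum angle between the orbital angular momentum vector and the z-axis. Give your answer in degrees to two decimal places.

For a d orbital, l = 2.
|L| = ℏ√(l(l+1)) = √6 ℏ.
The smallest angle corresponds to the largest L_z, i.e. m_l = l = 2, giving L_z = 2ℏ.
cos θ_min = 2/√6, so θ_min ≈ 35.26°.

θ_min ≈ 35.26°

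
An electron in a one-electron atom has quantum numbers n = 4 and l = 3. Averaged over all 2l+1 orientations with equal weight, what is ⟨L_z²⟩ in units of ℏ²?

⟨L_z²⟩ = 4 ℏ²

The allowed m_l values are -3, -2, -1, 0, 1, 2, 3.
⟨L_z²⟩ = ℏ²·l(l+1)/3 = 4ℏ².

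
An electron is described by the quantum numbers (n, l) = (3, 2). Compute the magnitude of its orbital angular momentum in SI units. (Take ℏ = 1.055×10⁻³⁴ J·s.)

|L| = 2.584×10⁻³⁴ J·s

|L| = ℏ√(l(l+1)) = ℏ√(2·3) = √6 ℏ
Numerically, |L| = 2.449 × (1.055×10⁻³⁴ J·s) = 2.584×10⁻³⁴ J·s.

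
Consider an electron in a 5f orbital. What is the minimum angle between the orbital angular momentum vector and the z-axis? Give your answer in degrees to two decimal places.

θ_min ≈ 30.00°

The 5f subshell has l = 3.
|L| = ℏ√(l(l+1)) = 2√3 ℏ.
The smallest angle corresponds to the largest L_z, i.e. m_l = l = 3, giving L_z = 3ℏ.
cos θ_min = 3/√12, so θ_min ≈ 30.00°.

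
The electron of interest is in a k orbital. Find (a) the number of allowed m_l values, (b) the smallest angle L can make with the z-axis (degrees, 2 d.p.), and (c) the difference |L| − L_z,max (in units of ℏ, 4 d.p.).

The letter k corresponds to l = 7.
There are 2l+1 = 15 values of m_l.
cos θ_min = 7/√56, so θ_min ≈ 20.70°.
|L| − L_z,max = (2√14 − 7)ℏ ≈ 0.4833ℏ.

15 values; θ_min ≈ 20.70°; |L|−L_z,max ≈ 0.4833ℏ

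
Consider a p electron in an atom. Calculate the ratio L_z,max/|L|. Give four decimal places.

For a p orbital, l = 1.
|L| = √2 ℏ ≈ 1.4142ℏ, while L_z,max = lℏ = 1ℏ.
L_z,max/|L| = 1/√2 = 0.7071.

L_z,max/|L| = 0.7071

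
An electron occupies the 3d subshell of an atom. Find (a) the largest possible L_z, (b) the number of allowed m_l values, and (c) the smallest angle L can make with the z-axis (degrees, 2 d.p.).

For 3d, l = 2.
L_z,max = lℏ = 2ℏ.
There are 2l+1 = 5 values of m_l.
cos θ_min = 2/√6, so θ_min ≈ 35.26°.

L_z,max = 2ℏ; 5 values; θ_min ≈ 35.26°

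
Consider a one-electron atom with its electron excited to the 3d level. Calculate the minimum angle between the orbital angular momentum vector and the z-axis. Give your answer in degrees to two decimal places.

The 3d level has l = 2.
|L| = √(l(l+1)) ℏ = √6 ℏ.
The smallest angle corresponds to the largest L_z, i.e. m_l = l = 2, giving L_z = 2ℏ.
cos θ_min = 2/√6, so θ_min ≈ 35.26°.

θ_min ≈ 35.26°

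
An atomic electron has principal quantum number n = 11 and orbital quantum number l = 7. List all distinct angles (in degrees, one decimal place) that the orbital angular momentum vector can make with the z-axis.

|L|² = l(l+1)ℏ² = 56ℏ², so |L| = 2√14 ℏ.
cos θ = m_l/√56 for each m_l ∈ {-7, -6, -5, -4, -3, -2, -1, 0, 1, 2, 3, 4, 5, 6, 7}.

θ ∈ {20.7°, 36.7°, 48.1°, 57.7°, 66.4°, 74.5°, 82.3°, 90.0°, 97.7°, 105.5°, 113.6°, 122.3°, 131.9°, 143.3°, 159.3°}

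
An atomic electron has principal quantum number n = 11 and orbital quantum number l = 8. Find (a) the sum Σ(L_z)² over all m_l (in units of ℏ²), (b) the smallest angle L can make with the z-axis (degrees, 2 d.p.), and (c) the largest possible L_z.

Σ(L_z)² = 408 ℏ²; θ_min ≈ 19.47°; L_z,max = 8ℏ

Σ m_l² = 408, so Σ(L_z)² = 408 ℏ².
cos θ_min = 8/√72, so θ_min ≈ 19.47°.
L_z,max = lℏ = 8ℏ.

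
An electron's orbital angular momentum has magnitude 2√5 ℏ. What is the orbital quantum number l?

l = 4

|L| = ℏ√(l(l+1)), so l(l+1) = 20.
l² + l − 20 = 0 ⇒ l = 4.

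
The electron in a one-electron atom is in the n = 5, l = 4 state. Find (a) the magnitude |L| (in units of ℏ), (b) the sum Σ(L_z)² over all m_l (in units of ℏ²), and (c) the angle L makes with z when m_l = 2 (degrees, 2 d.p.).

|L| = 2√5 ℏ ≈ 4.472ℏ; Σ(L_z)² = 60 ℏ²; θ(m_l=2) ≈ 63.43°

|L| = ℏ√(4·5) = 2√5 ℏ ≈ 4.472ℏ.
Σ m_l² = 60, so Σ(L_z)² = 60 ℏ².
For m_l = 2: cos θ = 2/√20, θ ≈ 63.43°.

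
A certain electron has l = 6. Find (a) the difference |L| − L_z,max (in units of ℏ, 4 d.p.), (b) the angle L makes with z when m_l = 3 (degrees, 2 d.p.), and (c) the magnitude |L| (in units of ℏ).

|L| − L_z,max = (√42 − 6)ℏ ≈ 0.4807ℏ.
For m_l = 3: cos θ = 3/√42, θ ≈ 62.42°.
|L| = ℏ√(6·7) = √42 ℏ ≈ 6.481ℏ.

|L|−L_z,max ≈ 0.4807ℏ; θ(m_l=3) ≈ 62.42°; |L| = √42 ℏ ≈ 6.481ℏ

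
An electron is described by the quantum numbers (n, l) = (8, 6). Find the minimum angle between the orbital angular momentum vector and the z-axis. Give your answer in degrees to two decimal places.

|L|² = l(l+1)ℏ² = 42ℏ², so |L| = √42 ℏ.
The smallest angle corresponds to the largest L_z, i.e. m_l = l = 6, giving L_z = 6ℏ.
cos θ_min = 6/√42, so θ_min ≈ 22.21°.

θ_min ≈ 22.21°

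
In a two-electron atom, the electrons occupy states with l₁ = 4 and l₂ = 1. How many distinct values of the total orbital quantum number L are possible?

L runs from |4 − 1| = 3 to 4 + 1 = 5.
Allowed values: L = 3, 4, 5.
That is 3 values.

3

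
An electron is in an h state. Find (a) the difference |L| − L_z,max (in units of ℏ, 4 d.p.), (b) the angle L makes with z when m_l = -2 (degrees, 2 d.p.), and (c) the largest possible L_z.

The letter h corresponds to l = 5.
|L| − L_z,max = (√30 − 5)ℏ ≈ 0.4772ℏ.
For m_l = -2: cos θ = -2/√30, θ ≈ 111.42°.
L_z,max = lℏ = 5ℏ.

|L|−L_z,max ≈ 0.4772ℏ; θ(m_l=-2) ≈ 111.42°; L_z,max = 5ℏ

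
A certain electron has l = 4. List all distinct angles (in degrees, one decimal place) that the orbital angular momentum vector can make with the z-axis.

θ ∈ {26.6°, 47.9°, 63.4°, 77.1°, 90.0°, 102.9°, 116.6°, 132.1°, 153.4°}

|L|² = l(l+1)ℏ² = 20ℏ², so |L| = 2√5 ℏ.
cos θ = m_l/√20 for each m_l ∈ {-4, -3, -2, -1, 0, 1, 2, 3, 4}.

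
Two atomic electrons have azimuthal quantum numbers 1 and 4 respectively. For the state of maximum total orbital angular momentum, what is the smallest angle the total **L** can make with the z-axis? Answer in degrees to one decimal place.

The total orbital quantum number L ranges from |l₁ − l₂| to l₁ + l₂ in integer steps.
So L can be 3, 4, 5.
The maximum is L = 5, with |L_tot| = ℏ√(5·6) = √30 ℏ.
The minimum angle with z is arccos(5/√30) ≈ 24.1°.

θ_min ≈ 24.1°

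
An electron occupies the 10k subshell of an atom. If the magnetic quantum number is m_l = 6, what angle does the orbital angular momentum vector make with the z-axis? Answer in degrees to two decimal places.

10k means n = 10, l = 7.
|L|² = l(l+1)ℏ² = 56ℏ², so |L| = 2√14 ℏ.
L_z = m_l ℏ = 6ℏ.
cos θ = L_z/|L| = 6/√56, so θ ≈ 36.70°.

θ ≈ 36.70°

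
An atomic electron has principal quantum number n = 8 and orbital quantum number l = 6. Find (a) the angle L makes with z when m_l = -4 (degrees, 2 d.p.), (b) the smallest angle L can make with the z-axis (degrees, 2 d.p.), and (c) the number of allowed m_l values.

For m_l = -4: cos θ = -4/√42, θ ≈ 128.11°.
cos θ_min = 6/√42, so θ_min ≈ 22.21°.
There are 2l+1 = 13 values of m_l.

θ(m_l=-4) ≈ 128.11°; θ_min ≈ 22.21°; 13 values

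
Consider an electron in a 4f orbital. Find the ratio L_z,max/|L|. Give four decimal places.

L_z,max/|L| = 0.8660

4f means n = 4, l = 3.
|L| = 2√3 ℏ ≈ 3.4641ℏ, while L_z,max = lℏ = 3ℏ.
L_z,max/|L| = 3/√12 = 0.8660.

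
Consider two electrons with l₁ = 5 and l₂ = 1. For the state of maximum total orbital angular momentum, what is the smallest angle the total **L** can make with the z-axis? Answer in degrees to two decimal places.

Angular momentum addition gives L = |l₁ − l₂|, …, l₁ + l₂.
Allowed values: L = 4, 5, 6.
The maximum is L = 6, with |L_tot| = ℏ√(6·7) = √42 ℏ.
The minimum angle with z is arccos(6/√42) ≈ 22.21°.

θ_min ≈ 22.21°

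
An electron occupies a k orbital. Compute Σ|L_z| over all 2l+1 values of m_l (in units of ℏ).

For a k orbital, l = 7.
m_l runs from −7 to 7, i.e. {-7, -6, -5, -4, -3, -2, -1, 0, 1, 2, 3, 4, 5, 6, 7}.
Σ|m_l| = 2(1+2+…+7) = 56.

Σ|L_z| = 56 ℏ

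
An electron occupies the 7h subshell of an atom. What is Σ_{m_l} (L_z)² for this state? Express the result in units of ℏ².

Σ(L_z)² = 110 ℏ²

7h means n = 7, l = 5.
m_l runs from −5 to 5, i.e. {-5, -4, -3, -2, -1, 0, 1, 2, 3, 4, 5}.
Σ m_l² = l(l+1)(2l+1)/3 = 5·6·11/3 = 110.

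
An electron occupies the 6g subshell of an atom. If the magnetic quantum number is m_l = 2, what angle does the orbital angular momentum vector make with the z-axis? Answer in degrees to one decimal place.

θ ≈ 63.4°

For 6g, l = 4.
|L| = √(l(l+1)) ℏ = 2√5 ℏ.
L_z = m_l ℏ = 2ℏ.
cos θ = L_z/|L| = 2/√20, so θ ≈ 63.4°.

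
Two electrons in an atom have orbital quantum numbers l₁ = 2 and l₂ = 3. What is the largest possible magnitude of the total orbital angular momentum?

|L_tot|_max = √30 ℏ ≈ 5.477ℏ

L runs from |2 − 3| = 1 to 2 + 3 = 5.
So L can be 1, 2, 3, 4, 5.
The largest magnitude corresponds to L = 5: |L_tot| = ℏ√(5·6) = √30 ℏ.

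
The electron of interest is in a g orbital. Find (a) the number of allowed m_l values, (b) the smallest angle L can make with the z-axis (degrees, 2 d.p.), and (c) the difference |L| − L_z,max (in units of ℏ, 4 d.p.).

The letter g corresponds to l = 4.
There are 2l+1 = 9 values of m_l.
cos θ_min = 4/√20, so θ_min ≈ 26.57°.
|L| − L_z,max = (2√5 − 4)ℏ ≈ 0.4721ℏ.

9 values; θ_min ≈ 26.57°; |L|−L_z,max ≈ 0.4721ℏ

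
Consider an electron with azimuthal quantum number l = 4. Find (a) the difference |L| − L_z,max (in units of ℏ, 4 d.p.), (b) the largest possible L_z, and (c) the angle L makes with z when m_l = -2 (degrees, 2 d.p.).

|L|−L_z,max ≈ 0.4721ℏ; L_z,max = 4ℏ; θ(m_l=-2) ≈ 116.57°

|L| − L_z,max = (2√5 − 4)ℏ ≈ 0.4721ℏ.
L_z,max = lℏ = 4ℏ.
For m_l = -2: cos θ = -2/√20, θ ≈ 116.57°.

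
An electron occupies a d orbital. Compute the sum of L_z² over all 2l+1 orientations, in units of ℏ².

Σ(L_z)² = 10 ℏ²

A d state has l = 2.
m_l ∈ {-2, -1, 0, 1, 2}.
Summing m² from −2 to 2: Σ m_l² = 10.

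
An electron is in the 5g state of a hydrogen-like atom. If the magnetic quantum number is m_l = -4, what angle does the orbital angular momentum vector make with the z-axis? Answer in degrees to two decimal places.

θ ≈ 153.43°

5g means n = 5, l = 4.
|L| = √(l(l+1)) ℏ = 2√5 ℏ.
L_z = m_l ℏ = −4ℏ.
cos θ = L_z/|L| = -4/√20, so θ ≈ 153.43°.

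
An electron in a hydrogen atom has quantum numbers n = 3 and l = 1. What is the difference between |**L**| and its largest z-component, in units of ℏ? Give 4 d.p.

|L| = √2 ℏ ≈ 1.4142ℏ, while L_z,max = lℏ = 1ℏ.
The difference is (√2 − 1)ℏ ≈ 0.4142ℏ.

|L| − L_z,max ≈ 0.4142ℏ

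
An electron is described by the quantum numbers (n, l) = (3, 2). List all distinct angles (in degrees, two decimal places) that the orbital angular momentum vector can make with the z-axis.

θ ∈ {35.26°, 65.91°, 90.00°, 114.09°, 144.74°}

|L| = √(l(l+1)) ℏ = √6 ℏ.
cos θ = m_l/√6 for each m_l ∈ {-2, -1, 0, 1, 2}.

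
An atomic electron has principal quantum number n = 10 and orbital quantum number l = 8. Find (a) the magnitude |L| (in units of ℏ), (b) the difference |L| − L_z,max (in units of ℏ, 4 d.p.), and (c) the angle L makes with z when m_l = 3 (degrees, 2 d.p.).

|L| = 6√2 ℏ ≈ 8.485ℏ; |L|−L_z,max ≈ 0.4853ℏ; θ(m_l=3) ≈ 69.30°

|L| = ℏ√(8·9) = 6√2 ℏ ≈ 8.485ℏ.
|L| − L_z,max = (6√2 − 8)ℏ ≈ 0.4853ℏ.
For m_l = 3: cos θ = 3/√72, θ ≈ 69.30°.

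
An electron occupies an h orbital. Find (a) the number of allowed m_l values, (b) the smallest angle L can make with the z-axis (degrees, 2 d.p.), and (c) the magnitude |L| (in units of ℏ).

11 values; θ_min ≈ 24.09°; |L| = √30 ℏ ≈ 5.477ℏ

The letter h corresponds to l = 5.
There are 2l+1 = 11 values of m_l.
cos θ_min = 5/√30, so θ_min ≈ 24.09°.
|L| = ℏ√(5·6) = √30 ℏ ≈ 5.477ℏ.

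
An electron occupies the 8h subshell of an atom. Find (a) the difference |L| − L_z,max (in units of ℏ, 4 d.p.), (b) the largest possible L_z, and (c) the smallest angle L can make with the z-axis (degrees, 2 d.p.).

8h means n = 8, l = 5.
|L| − L_z,max = (√30 − 5)ℏ ≈ 0.4772ℏ.
L_z,max = lℏ = 5ℏ.
cos θ_min = 5/√30, so θ_min ≈ 24.09°.

|L|−L_z,max ≈ 0.4772ℏ; L_z,max = 5ℏ; θ_min ≈ 24.09°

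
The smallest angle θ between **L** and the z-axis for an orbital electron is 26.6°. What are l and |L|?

cos θ_min = l/√(l(l+1)) = √(l/(l+1)), so l/(l+1) = cos²(26.6°) = 0.7995.
Solving: l = 4.
Then |L| = ℏ√(4·5) = 2√5 ℏ.

l = 4, |L| = 2√5 ℏ ≈ 4.472ℏ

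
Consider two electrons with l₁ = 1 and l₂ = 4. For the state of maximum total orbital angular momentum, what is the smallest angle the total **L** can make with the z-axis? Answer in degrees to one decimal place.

L runs from |1 − 4| = 3 to 1 + 4 = 5.
L ∈ {3, 4, 5}.
The maximum is L = 5, with |L_tot| = ℏ√(5·6) = √30 ℏ.
The minimum angle with z is arccos(5/√30) ≈ 24.1°.

θ_min ≈ 24.1°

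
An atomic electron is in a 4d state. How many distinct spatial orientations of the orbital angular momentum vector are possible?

4d means n = 4, l = 2.
The number of m_l values is 2l + 1 = 2·2 + 1 = 5.

5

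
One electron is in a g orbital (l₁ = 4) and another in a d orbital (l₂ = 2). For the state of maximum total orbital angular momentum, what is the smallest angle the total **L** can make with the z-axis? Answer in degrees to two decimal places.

θ_min ≈ 22.21°

By the triangle rule, |l₁ − l₂| ≤ L ≤ l₁ + l₂.
So L can be 2, 3, 4, 5, 6.
The maximum is L = 6, with |L_tot| = ℏ√(6·7) = √42 ℏ.
The minimum angle with z is arccos(6/√42) ≈ 22.21°.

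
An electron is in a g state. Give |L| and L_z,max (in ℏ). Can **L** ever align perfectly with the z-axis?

A g state has l = 4.
|L| = 2√5 ℏ ≈ 4.4721ℏ, while L_z,max = lℏ = 4ℏ.
Since |L| > L_z,max, the vector can never point exactly along z; the closest it comes is θ_min = arccos(4/√20) ≈ 26.6°.

No: L_z,max = 4ℏ < |L| = 2√5 ℏ ≈ 4.472ℏ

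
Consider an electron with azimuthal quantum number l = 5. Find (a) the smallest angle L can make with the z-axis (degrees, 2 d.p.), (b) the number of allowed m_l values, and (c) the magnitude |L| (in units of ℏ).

cos θ_min = 5/√30, so θ_min ≈ 24.09°.
There are 2l+1 = 11 values of m_l.
|L| = ℏ√(5·6) = √30 ℏ ≈ 5.477ℏ.

θ_min ≈ 24.09°; 11 values; |L| = √30 ℏ ≈ 5.477ℏ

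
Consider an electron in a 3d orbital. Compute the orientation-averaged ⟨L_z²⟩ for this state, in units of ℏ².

For 3d, l = 2.
m_l runs from −2 to 2, i.e. {-2, -1, 0, 1, 2}.
⟨L_z²⟩ = ℏ²·(Σ m_l²)/(2l+1) = ℏ²·10/5 = 2ℏ².

⟨L_z²⟩ = 2 ℏ²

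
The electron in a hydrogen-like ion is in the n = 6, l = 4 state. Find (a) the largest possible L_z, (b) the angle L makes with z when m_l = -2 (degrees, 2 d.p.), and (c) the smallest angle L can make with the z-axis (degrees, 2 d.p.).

L_z,max = lℏ = 4ℏ.
For m_l = -2: cos θ = -2/√20, θ ≈ 116.57°.
cos θ_min = 4/√20, so θ_min ≈ 26.57°.

L_z,max = 4ℏ; θ(m_l=-2) ≈ 116.57°; θ_min ≈ 26.57°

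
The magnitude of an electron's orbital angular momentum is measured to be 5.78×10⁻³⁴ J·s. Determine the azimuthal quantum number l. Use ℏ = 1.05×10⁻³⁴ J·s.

Dividing by ℏ: |L|/ℏ ≈ 5.505.
Set l(l+1) = 30.30; the integer solution is l = 5.

l = 5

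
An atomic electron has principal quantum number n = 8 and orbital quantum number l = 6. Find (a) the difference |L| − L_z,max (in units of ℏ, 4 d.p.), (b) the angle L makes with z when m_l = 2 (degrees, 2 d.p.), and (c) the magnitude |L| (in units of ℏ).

|L|−L_z,max ≈ 0.4807ℏ; θ(m_l=2) ≈ 72.02°; |L| = √42 ℏ ≈ 6.481ℏ

|L| − L_z,max = (√42 − 6)ℏ ≈ 0.4807ℏ.
For m_l = 2: cos θ = 2/√42, θ ≈ 72.02°.
|L| = ℏ√(6·7) = √42 ℏ ≈ 6.481ℏ.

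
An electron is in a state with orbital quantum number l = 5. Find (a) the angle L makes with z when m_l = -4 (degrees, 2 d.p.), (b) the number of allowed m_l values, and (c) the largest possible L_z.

θ(m_l=-4) ≈ 136.91°; 11 values; L_z,max = 5ℏ

For m_l = -4: cos θ = -4/√30, θ ≈ 136.91°.
There are 2l+1 = 11 values of m_l.
L_z,max = lℏ = 5ℏ.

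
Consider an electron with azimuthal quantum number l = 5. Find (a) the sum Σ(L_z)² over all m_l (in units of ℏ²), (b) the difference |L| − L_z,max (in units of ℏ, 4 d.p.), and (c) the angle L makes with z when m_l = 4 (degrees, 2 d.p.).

Σ m_l² = 110, so Σ(L_z)² = 110 ℏ².
|L| − L_z,max = (√30 − 5)ℏ ≈ 0.4772ℏ.
For m_l = 4: cos θ = 4/√30, θ ≈ 43.09°.

Σ(L_z)² = 110 ℏ²; |L|−L_z,max ≈ 0.4772ℏ; θ(m_l=4) ≈ 43.09°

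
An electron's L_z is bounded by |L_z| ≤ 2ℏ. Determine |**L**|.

Since max m_l = l, l = 2.
|L| = ℏ√(l(l+1)) = √6 ℏ.

|L| = √6 ℏ ≈ 2.449ℏ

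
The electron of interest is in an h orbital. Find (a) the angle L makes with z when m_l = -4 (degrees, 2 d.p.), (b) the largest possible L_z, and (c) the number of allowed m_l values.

For an h orbital, l = 5.
For m_l = -4: cos θ = -4/√30, θ ≈ 136.91°.
L_z,max = lℏ = 5ℏ.
There are 2l+1 = 11 values of m_l.

θ(m_l=-4) ≈ 136.91°; L_z,max = 5ℏ; 11 values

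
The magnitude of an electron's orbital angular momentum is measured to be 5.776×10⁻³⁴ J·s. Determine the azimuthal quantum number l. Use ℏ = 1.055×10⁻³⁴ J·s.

In units of ℏ, |L| ≈ 5.475.
l(l+1) ≈ 5.475² ≈ 29.97, so l = 5.

l = 5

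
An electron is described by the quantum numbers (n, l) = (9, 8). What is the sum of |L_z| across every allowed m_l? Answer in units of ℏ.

Σ|L_z| = 72 ℏ

m_l ∈ {-8, -7, -6, -5, -4, -3, -2, -1, 0, 1, 2, 3, 4, 5, 6, 7, 8}.
Σ|m_l| = 2(1+2+…+8) = 72.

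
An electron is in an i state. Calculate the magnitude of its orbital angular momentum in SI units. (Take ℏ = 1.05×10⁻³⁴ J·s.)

I corresponds to l = 6.
|L| = ℏ√(l(l+1)) = ℏ√(6·7) = √42 ℏ
Numerically, |L| = 6.481 × (1.05×10⁻³⁴ J·s) = 6.80×10⁻³⁴ J·s.

|L| = 6.80×10⁻³⁴ J·s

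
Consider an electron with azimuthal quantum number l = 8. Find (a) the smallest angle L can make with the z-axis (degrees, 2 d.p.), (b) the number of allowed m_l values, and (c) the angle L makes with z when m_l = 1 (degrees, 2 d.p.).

θ_min ≈ 19.47°; 17 values; θ(m_l=1) ≈ 83.23°

cos θ_min = 8/√72, so θ_min ≈ 19.47°.
There are 2l+1 = 17 values of m_l.
For m_l = 1: cos θ = 1/√72, θ ≈ 83.23°.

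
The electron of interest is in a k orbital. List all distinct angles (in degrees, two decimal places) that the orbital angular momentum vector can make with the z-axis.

A k state has l = 7.
|L|² = l(l+1)ℏ² = 56ℏ², so |L| = 2√14 ℏ.
cos θ = m_l/√56 for each m_l ∈ {-7, -6, -5, -4, -3, -2, -1, 0, 1, 2, 3, 4, 5, 6, 7}.

θ ∈ {20.70°, 36.70°, 48.08°, 57.69°, 66.37°, 74.50°, 82.32°, 90.00°, 97.68°, 105.50°, 113.63°, 122.31°, 131.92°, 143.30°, 159.30°}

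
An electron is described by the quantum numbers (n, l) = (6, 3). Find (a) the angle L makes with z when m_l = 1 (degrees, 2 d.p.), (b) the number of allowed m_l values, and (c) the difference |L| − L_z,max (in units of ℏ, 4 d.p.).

For m_l = 1: cos θ = 1/√12, θ ≈ 73.22°.
There are 2l+1 = 7 values of m_l.
|L| − L_z,max = (2√3 − 3)ℏ ≈ 0.4641ℏ.

θ(m_l=1) ≈ 73.22°; 7 values; |L|−L_z,max ≈ 0.4641ℏ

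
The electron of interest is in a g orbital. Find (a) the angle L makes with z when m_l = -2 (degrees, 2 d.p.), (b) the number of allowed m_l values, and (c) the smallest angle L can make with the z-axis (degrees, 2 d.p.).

For a g orbital, l = 4.
For m_l = -2: cos θ = -2/√20, θ ≈ 116.57°.
There are 2l+1 = 9 values of m_l.
cos θ_min = 4/√20, so θ_min ≈ 26.57°.

θ(m_l=-2) ≈ 116.57°; 9 values; θ_min ≈ 26.57°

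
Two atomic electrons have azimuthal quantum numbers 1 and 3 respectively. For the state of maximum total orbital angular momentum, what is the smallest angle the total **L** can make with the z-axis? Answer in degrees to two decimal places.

θ_min ≈ 26.57°

L runs from |1 − 3| = 2 to 1 + 3 = 4.
Allowed values: L = 2, 3, 4.
The maximum is L = 4, with |L_tot| = ℏ√(4·5) = 2√5 ℏ.
The minimum angle with z is arccos(4/√20) ≈ 26.57°.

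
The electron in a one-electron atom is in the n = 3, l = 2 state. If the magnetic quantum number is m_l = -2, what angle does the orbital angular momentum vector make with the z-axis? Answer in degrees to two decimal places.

|L| = √(l(l+1)) ℏ = √6 ℏ.
L_z = m_l ℏ = −2ℏ.
cos θ = L_z/|L| = -2/√6, so θ ≈ 144.74°.

θ ≈ 144.74°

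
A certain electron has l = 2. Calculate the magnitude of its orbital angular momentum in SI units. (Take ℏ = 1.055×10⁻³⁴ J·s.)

|L| = 2.584×10⁻³⁴ J·s

|L| = ℏ√(l(l+1)) = ℏ√(2·3) = √6 ℏ
Numerically, |L| = 2.449 × (1.055×10⁻³⁴ J·s) = 2.584×10⁻³⁴ J·s.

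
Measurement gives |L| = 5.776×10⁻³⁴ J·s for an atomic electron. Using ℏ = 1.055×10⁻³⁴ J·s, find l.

|L|/ℏ = (5.776×10⁻³⁴)/(1.055×10⁻³⁴) ≈ 5.475.
l(l+1) ≈ 5.475² ≈ 29.97, so l = 5.

l = 5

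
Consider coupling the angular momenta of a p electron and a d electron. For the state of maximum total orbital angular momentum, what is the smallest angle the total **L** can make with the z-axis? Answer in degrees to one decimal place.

The total orbital quantum number L ranges from |l₁ − l₂| to l₁ + l₂ in integer steps.
So L can be 1, 2, 3.
The maximum is L = 3, with |L_tot| = ℏ√(3·4) = 2√3 ℏ.
The minimum angle with z is arccos(3/√12) ≈ 30.0°.

θ_min ≈ 30.0°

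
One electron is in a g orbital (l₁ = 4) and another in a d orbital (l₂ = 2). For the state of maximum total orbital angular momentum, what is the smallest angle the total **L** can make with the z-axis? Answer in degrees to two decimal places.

θ_min ≈ 22.21°

The total orbital quantum number L ranges from |l₁ − l₂| to l₁ + l₂ in integer steps.
So L can be 2, 3, 4, 5, 6.
The maximum is L = 6, with |L_tot| = ℏ√(6·7) = √42 ℏ.
The minimum angle with z is arccos(6/√42) ≈ 22.21°.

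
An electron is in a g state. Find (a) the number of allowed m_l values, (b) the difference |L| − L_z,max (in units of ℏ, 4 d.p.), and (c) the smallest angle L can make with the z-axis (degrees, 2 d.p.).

9 values; |L|−L_z,max ≈ 0.4721ℏ; θ_min ≈ 26.57°

A g state has l = 4.
There are 2l+1 = 9 values of m_l.
|L| − L_z,max = (2√5 − 4)ℏ ≈ 0.4721ℏ.
cos θ_min = 4/√20, so θ_min ≈ 26.57°.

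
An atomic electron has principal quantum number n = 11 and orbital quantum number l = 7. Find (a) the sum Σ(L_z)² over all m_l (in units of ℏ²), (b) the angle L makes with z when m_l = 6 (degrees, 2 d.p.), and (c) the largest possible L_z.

Σ m_l² = 280, so Σ(L_z)² = 280 ℏ².
For m_l = 6: cos θ = 6/√56, θ ≈ 36.70°.
L_z,max = lℏ = 7ℏ.

Σ(L_z)² = 280 ℏ²; θ(m_l=6) ≈ 36.70°; L_z,max = 7ℏ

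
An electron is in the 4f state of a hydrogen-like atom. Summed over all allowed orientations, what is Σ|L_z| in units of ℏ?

4f means n = 4, l = 3.
m_l runs from −3 to 3, i.e. {-3, -2, -1, 0, 1, 2, 3}.
Σ|m_l| = 2·3(3+1)/2 = 12.

Σ|L_z| = 12 ℏ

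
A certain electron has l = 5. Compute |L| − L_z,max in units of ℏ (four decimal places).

|L| = √30 ℏ ≈ 5.4772ℏ, while L_z,max = lℏ = 5ℏ.
The difference is (√30 − 5)ℏ ≈ 0.4772ℏ.

|L| − L_z,max ≈ 0.4772ℏ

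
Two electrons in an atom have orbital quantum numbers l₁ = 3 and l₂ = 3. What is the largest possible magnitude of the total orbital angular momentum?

By the triangle rule, |l₁ − l₂| ≤ L ≤ l₁ + l₂.
So L can be 0, 1, 2, 3, 4, 5, 6.
The largest magnitude corresponds to L = 6: |L_tot| = ℏ√(6·7) = √42 ℏ.

|L_tot|_max = √42 ℏ ≈ 6.481ℏ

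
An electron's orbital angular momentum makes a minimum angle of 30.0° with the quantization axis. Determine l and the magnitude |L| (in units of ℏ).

l = 3, |L| = 2√3 ℏ ≈ 3.464ℏ

At minimum angle, m_l = l, so cos θ = l/√(l(l+1)); cos²θ = l/(l+1) = 0.7500.
Solving: l = 3.
Then |L| = ℏ√(3·4) = 2√3 ℏ.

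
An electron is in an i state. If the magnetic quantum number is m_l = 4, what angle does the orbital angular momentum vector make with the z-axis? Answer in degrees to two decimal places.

For an i orbital, l = 6.
|L| = √(l(l+1)) ℏ = √42 ℏ.
L_z = m_l ℏ = 4ℏ.
cos θ = L_z/|L| = 4/√42, so θ ≈ 51.89°.

θ ≈ 51.89°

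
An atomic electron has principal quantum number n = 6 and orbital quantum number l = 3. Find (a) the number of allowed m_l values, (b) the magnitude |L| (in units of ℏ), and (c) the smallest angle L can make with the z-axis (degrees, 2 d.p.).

7 values; |L| = 2√3 ℏ ≈ 3.464ℏ; θ_min ≈ 30.00°

There are 2l+1 = 7 values of m_l.
|L| = ℏ√(3·4) = 2√3 ℏ ≈ 3.464ℏ.
cos θ_min = 3/√12, so θ_min ≈ 30.00°.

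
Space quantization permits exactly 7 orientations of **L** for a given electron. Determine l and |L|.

7 = 2l + 1, so l = (7−1)/2 = 3.
Then |L| = √(l(l+1)) ℏ = 2√3 ℏ.

l = 3, |L| = 2√3 ℏ ≈ 3.464ℏ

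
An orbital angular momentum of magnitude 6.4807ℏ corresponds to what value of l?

l = 6

Since |L|² = l(l+1)ℏ², l(l+1) = 42.
l² + l − 42 = 0 ⇒ l = 6.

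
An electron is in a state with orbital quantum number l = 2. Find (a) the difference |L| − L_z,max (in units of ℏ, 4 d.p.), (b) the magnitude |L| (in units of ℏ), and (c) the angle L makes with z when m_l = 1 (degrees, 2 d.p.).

|L| − L_z,max = (√6 − 2)ℏ ≈ 0.4495ℏ.
|L| = ℏ√(2·3) = √6 ℏ ≈ 2.449ℏ.
For m_l = 1: cos θ = 1/√6, θ ≈ 65.91°.

|L|−L_z,max ≈ 0.4495ℏ; |L| = √6 ℏ ≈ 2.449ℏ; θ(m_l=1) ≈ 65.91°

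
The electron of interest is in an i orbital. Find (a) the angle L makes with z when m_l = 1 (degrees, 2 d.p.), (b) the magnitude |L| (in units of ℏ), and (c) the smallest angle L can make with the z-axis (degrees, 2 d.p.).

The letter i corresponds to l = 6.
For m_l = 1: cos θ = 1/√42, θ ≈ 81.12°.
|L| = ℏ√(6·7) = √42 ℏ ≈ 6.481ℏ.
cos θ_min = 6/√42, so θ_min ≈ 22.21°.

θ(m_l=1) ≈ 81.12°; |L| = √42 ℏ ≈ 6.481ℏ; θ_min ≈ 22.21°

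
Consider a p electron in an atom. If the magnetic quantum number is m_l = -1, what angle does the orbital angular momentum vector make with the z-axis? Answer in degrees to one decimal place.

The letter p corresponds to l = 1.
|L| = ℏ√(l(l+1)) = √2 ℏ.
L_z = m_l ℏ = −1ℏ.
cos θ = L_z/|L| = -1/√2, so θ ≈ 135.0°.

θ ≈ 135.0°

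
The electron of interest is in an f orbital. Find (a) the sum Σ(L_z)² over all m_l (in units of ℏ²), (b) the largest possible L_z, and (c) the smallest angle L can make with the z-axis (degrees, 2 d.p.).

The letter f corresponds to l = 3.
Σ m_l² = 28, so Σ(L_z)² = 28 ℏ².
L_z,max = lℏ = 3ℏ.
cos θ_min = 3/√12, so θ_min ≈ 30.00°.

Σ(L_z)² = 28 ℏ²; L_z,max = 3ℏ; θ_min ≈ 30.00°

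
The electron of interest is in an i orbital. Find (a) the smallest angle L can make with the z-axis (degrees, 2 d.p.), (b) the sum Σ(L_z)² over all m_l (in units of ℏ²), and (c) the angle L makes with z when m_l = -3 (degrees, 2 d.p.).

θ_min ≈ 22.21°; Σ(L_z)² = 182 ℏ²; θ(m_l=-3) ≈ 117.58°

The letter i corresponds to l = 6.
cos θ_min = 6/√42, so θ_min ≈ 22.21°.
Σ m_l² = 182, so Σ(L_z)² = 182 ℏ².
For m_l = -3: cos θ = -3/√42, θ ≈ 117.58°.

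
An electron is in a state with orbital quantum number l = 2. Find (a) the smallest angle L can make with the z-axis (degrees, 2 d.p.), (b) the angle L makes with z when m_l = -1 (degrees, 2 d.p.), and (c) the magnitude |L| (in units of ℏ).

θ_min ≈ 35.26°; θ(m_l=-1) ≈ 114.09°; |L| = √6 ℏ ≈ 2.449ℏ

cos θ_min = 2/√6, so θ_min ≈ 35.26°.
For m_l = -1: cos θ = -1/√6, θ ≈ 114.09°.
|L| = ℏ√(2·3) = √6 ℏ ≈ 2.449ℏ.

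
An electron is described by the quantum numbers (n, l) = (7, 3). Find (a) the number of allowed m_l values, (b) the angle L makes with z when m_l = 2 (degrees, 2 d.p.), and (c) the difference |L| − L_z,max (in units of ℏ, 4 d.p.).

There are 2l+1 = 7 values of m_l.
For m_l = 2: cos θ = 2/√12, θ ≈ 54.74°.
|L| − L_z,max = (2√3 − 3)ℏ ≈ 0.4641ℏ.

7 values; θ(m_l=2) ≈ 54.74°; |L|−L_z,max ≈ 0.4641ℏ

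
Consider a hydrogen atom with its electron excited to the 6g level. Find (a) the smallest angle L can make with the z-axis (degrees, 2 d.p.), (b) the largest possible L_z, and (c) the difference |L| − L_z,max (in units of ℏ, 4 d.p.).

The 6g level has l = 4.
cos θ_min = 4/√20, so θ_min ≈ 26.57°.
L_z,max = lℏ = 4ℏ.
|L| − L_z,max = (2√5 − 4)ℏ ≈ 0.4721ℏ.

θ_min ≈ 26.57°; L_z,max = 4ℏ; |L|−L_z,max ≈ 0.4721ℏ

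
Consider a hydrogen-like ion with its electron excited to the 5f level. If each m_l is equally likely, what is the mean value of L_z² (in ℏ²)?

The 5f level has l = 3.
The allowed m_l values are -3, -2, -1, 0, 1, 2, 3.
⟨L_z²⟩ = ℏ²·(Σ m_l²)/(2l+1) = ℏ²·28/7 = 4ℏ².

⟨L_z²⟩ = 4 ℏ²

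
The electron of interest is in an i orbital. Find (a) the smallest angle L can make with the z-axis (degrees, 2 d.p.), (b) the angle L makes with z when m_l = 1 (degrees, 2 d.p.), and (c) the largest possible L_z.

For an i orbital, l = 6.
cos θ_min = 6/√42, so θ_min ≈ 22.21°.
For m_l = 1: cos θ = 1/√42, θ ≈ 81.12°.
L_z,max = lℏ = 6ℏ.

θ_min ≈ 22.21°; θ(m_l=1) ≈ 81.12°; L_z,max = 6ℏ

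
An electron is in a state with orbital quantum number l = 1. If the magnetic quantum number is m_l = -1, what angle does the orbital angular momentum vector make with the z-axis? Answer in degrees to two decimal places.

|L| = ℏ√(l(l+1)) = √2 ℏ.
L_z = m_l ℏ = −1ℏ.
cos θ = L_z/|L| = -1/√2, so θ ≈ 135.00°.

θ ≈ 135.00°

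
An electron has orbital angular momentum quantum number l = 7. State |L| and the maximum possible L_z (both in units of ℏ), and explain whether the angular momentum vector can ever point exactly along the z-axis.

|L| = 2√14 ℏ ≈ 7.4833ℏ, while L_z,max = lℏ = 7ℏ.
Since |L| > L_z,max, the vector can never point exactly along z; the closest it comes is θ_min = arccos(7/√56) ≈ 20.7°.

No: L_z,max = 7ℏ < |L| = 2√14 ℏ ≈ 7.483ℏ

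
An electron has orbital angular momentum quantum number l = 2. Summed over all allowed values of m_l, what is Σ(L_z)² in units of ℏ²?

m_l ∈ {-2, -1, 0, 1, 2}.
Summing m² from −2 to 2: Σ m_l² = 10.

Σ(L_z)² = 10 ℏ²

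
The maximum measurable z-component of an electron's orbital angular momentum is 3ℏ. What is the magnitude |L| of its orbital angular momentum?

Since max m_l = l, l = 3.
|L| = √(l(l+1)) ℏ = 2√3 ℏ.

|L| = 2√3 ℏ ≈ 3.464ℏ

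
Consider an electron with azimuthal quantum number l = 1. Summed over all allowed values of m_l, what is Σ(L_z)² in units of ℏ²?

The allowed m_l values are -1, 0, 1.
Summing m² from −1 to 1: Σ m_l² = 2.

Σ(L_z)² = 2 ℏ²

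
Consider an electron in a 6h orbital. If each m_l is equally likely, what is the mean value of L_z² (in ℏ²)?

⟨L_z²⟩ = 10 ℏ²

For 6h, l = 5.
m_l ∈ {-5, -4, -3, -2, -1, 0, 1, 2, 3, 4, 5}.
⟨L_z²⟩ = ℏ²·l(l+1)/3 = 10ℏ².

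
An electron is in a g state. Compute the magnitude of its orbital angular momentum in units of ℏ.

|L| = 2√5 ℏ ≈ 4.472ℏ

A g state has l = 4.
|L| = ℏ√(l(l+1)) = ℏ√(4·5) = 2√5 ℏ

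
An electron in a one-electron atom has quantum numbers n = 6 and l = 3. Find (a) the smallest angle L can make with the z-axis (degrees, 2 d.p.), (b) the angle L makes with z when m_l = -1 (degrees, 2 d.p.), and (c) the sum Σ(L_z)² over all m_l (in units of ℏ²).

θ_min ≈ 30.00°; θ(m_l=-1) ≈ 106.78°; Σ(L_z)² = 28 ℏ²

cos θ_min = 3/√12, so θ_min ≈ 30.00°.
For m_l = -1: cos θ = -1/√12, θ ≈ 106.78°.
Σ m_l² = 28, so Σ(L_z)² = 28 ℏ².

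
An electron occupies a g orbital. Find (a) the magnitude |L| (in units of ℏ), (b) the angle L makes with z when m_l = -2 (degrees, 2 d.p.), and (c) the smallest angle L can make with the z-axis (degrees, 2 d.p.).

|L| = 2√5 ℏ ≈ 4.472ℏ; θ(m_l=-2) ≈ 116.57°; θ_min ≈ 26.57°

A g state has l = 4.
|L| = ℏ√(4·5) = 2√5 ℏ ≈ 4.472ℏ.
For m_l = -2: cos θ = -2/√20, θ ≈ 116.57°.
cos θ_min = 4/√20, so θ_min ≈ 26.57°.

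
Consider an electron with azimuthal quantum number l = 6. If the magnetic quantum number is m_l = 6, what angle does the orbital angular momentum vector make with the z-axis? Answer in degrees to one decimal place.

θ ≈ 22.2°

|L| = ℏ√(l(l+1)) = √42 ℏ.
L_z = m_l ℏ = 6ℏ.
cos θ = L_z/|L| = 6/√42, so θ ≈ 22.2°.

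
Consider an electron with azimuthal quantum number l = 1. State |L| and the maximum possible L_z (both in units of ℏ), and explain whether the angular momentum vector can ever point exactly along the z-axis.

No: L_z,max = 1ℏ < |L| = √2 ℏ ≈ 1.414ℏ

|L| = √2 ℏ ≈ 1.4142ℏ, while L_z,max = lℏ = 1ℏ.
Since |L| > L_z,max, the vector can never point exactly along z; the closest it comes is θ_min = arccos(1/√2) ≈ 45.0°.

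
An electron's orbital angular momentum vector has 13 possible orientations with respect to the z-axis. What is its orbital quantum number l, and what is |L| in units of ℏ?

l = 6, |L| = √42 ℏ ≈ 6.481ℏ

13 = 2l + 1, so l = (13−1)/2 = 6.
|L| = ℏ√(l(l+1)) = ℏ√(6·7) = √42 ℏ.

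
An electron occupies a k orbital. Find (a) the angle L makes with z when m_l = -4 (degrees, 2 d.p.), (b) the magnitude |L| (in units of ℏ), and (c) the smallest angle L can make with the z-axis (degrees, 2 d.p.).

A k state has l = 7.
For m_l = -4: cos θ = -4/√56, θ ≈ 122.31°.
|L| = ℏ√(7·8) = 2√14 ℏ ≈ 7.483ℏ.
cos θ_min = 7/√56, so θ_min ≈ 20.70°.

θ(m_l=-4) ≈ 122.31°; |L| = 2√14 ℏ ≈ 7.483ℏ; θ_min ≈ 20.70°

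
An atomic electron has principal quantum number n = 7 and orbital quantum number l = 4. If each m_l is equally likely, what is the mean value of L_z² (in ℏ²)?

⟨L_z²⟩ = 6.667 ℏ²

The allowed m_l values are -4, -3, -2, -1, 0, 1, 2, 3, 4.
Average of L_z² over 9 states: 60/9 ℏ² = 6.667 ℏ².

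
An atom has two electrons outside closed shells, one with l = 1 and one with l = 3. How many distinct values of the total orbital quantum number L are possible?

3

By the triangle rule, |l₁ − l₂| ≤ L ≤ l₁ + l₂.
So L can be 2, 3, 4.
That is 3 values.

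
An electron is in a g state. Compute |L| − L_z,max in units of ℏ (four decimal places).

|L| − L_z,max ≈ 0.4721ℏ

For a g orbital, l = 4.
|L| = 2√5 ℏ ≈ 4.4721ℏ, while L_z,max = lℏ = 4ℏ.
The difference is (2√5 − 4)ℏ ≈ 0.4721ℏ.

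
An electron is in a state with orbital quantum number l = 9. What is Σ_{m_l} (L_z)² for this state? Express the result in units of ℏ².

Σ(L_z)² = 570 ℏ²

The allowed m_l values are -9, -8, -7, -6, -5, -4, -3, -2, -1, 0, 1, 2, 3, 4, 5, 6, 7, 8, 9.
Σ m_l² = l(l+1)(2l+1)/3 = 9·10·19/3 = 570.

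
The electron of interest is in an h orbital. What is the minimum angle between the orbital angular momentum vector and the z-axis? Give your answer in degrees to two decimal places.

For an h orbital, l = 5.
|L|² = l(l+1)ℏ² = 30ℏ², so |L| = √30 ℏ.
The smallest angle corresponds to the largest L_z, i.e. m_l = l = 5, giving L_z = 5ℏ.
cos θ_min = 5/√30, so θ_min ≈ 24.09°.

θ_min ≈ 24.09°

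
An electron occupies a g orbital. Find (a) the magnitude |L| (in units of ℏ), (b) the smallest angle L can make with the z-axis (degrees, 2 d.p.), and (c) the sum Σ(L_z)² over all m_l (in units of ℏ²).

The letter g corresponds to l = 4.
|L| = ℏ√(4·5) = 2√5 ℏ ≈ 4.472ℏ.
cos θ_min = 4/√20, so θ_min ≈ 26.57°.
Σ m_l² = 60, so Σ(L_z)² = 60 ℏ².

|L| = 2√5 ℏ ≈ 4.472ℏ; θ_min ≈ 26.57°; Σ(L_z)² = 60 ℏ²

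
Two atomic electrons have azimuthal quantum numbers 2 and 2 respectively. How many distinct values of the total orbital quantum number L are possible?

5

The total orbital quantum number L ranges from |l₁ − l₂| to l₁ + l₂ in integer steps.
Allowed values: L = 0, 1, 2, 3, 4.
That is 5 values.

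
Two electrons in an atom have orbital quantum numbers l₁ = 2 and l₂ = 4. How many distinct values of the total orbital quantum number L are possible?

By the triangle rule, |l₁ − l₂| ≤ L ≤ l₁ + l₂.
Allowed values: L = 2, 3, 4, 5, 6.
That is 5 values.

5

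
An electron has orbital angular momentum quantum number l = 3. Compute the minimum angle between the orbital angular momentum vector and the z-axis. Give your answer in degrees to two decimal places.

|L|² = l(l+1)ℏ² = 12ℏ², so |L| = 2√3 ℏ.
The smallest angle corresponds to the largest L_z, i.e. m_l = l = 3, giving L_z = 3ℏ.
cos θ_min = 3/√12, so θ_min ≈ 30.00°.

θ_min ≈ 30.00°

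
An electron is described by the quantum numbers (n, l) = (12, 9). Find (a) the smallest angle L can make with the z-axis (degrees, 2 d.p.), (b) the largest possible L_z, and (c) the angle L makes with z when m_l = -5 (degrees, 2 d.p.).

θ_min ≈ 18.43°; L_z,max = 9ℏ; θ(m_l=-5) ≈ 121.81°

cos θ_min = 9/√90, so θ_min ≈ 18.43°.
L_z,max = lℏ = 9ℏ.
For m_l = -5: cos θ = -5/√90, θ ≈ 121.81°.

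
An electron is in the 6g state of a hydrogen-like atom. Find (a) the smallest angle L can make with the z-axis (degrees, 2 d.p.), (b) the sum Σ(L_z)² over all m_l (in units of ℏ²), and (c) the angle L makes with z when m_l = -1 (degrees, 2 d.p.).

The 6g subshell has l = 4.
cos θ_min = 4/√20, so θ_min ≈ 26.57°.
Σ m_l² = 60, so Σ(L_z)² = 60 ℏ².
For m_l = -1: cos θ = -1/√20, θ ≈ 102.92°.

θ_min ≈ 26.57°; Σ(L_z)² = 60 ℏ²; θ(m_l=-1) ≈ 102.92°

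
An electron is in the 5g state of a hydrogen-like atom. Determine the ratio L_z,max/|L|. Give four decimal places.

For 5g, l = 4.
|L| = 2√5 ℏ ≈ 4.4721ℏ, while L_z,max = lℏ = 4ℏ.
L_z,max/|L| = 4/√20 = 0.8944.

L_z,max/|L| = 0.8944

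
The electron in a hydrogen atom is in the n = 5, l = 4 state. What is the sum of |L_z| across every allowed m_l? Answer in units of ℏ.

The allowed m_l values are -4, -3, -2, -1, 0, 1, 2, 3, 4.
Σ|m_l| = 2(1+2+…+4) = 20.

Σ|L_z| = 20 ℏ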